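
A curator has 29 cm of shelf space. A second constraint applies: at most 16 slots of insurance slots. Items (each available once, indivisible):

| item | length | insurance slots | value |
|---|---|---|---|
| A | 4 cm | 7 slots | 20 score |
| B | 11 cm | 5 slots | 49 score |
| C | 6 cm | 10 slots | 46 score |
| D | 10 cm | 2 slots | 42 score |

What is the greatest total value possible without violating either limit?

Feasible sets respecting both limits:
- A+B+D: length 25, insurance slots 14, value 111
- B+C: length 17, insurance slots 15, value 95
- B+D: length 21, insurance slots 7, value 91
- C+D: length 16, insurance slots 12, value 88
Best: 111 score.

111 score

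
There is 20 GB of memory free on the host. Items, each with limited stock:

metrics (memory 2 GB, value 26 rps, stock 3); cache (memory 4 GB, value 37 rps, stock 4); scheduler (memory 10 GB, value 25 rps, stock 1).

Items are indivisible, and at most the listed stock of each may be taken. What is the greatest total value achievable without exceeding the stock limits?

200 rps

Top feasible selections:
- 2×metrics + 4×cache: memory 20, value 200
- 3×metrics + 3×cache: memory 18, value 189
- 1×metrics + 4×cache: memory 18, value 174
Best: 200 rps.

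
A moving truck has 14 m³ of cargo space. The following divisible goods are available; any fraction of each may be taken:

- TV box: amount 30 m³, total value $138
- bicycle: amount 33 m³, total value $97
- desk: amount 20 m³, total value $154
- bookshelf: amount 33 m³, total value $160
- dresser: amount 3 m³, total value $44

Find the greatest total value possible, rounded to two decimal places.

Take in order of value per unit:
- dresser (44/3 per unit): all 3 → value 44, running total 44.00
- desk (154/20 per unit): 11 of 20 → value 11×154/20 = 84.7000, running total 128.70
Total 128.70.

128.70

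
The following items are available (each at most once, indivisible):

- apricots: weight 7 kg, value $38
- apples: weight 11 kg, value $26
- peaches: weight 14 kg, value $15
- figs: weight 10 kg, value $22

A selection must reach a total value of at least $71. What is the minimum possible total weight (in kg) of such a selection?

Subsets with value ≥ 71, sorted by total weight:
- apricots+apples+figs: weight 28, value 86
- apricots+peaches+figs: weight 31, value 75
Minimum weight: 28 kg.

28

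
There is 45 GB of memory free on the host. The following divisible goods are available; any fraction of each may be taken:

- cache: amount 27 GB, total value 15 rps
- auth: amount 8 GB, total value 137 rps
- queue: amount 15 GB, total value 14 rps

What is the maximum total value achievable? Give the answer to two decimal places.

163.22

Take in order of value per unit:
- auth (137/8 per unit): all 8 → value 137, running total 137.00
- queue (14/15 per unit): all 15 → value 14, running total 151.00
- cache (15/27 per unit): 22 of 27 → value 22×15/27 = 12.2222, running total 163.22
Total 163.22.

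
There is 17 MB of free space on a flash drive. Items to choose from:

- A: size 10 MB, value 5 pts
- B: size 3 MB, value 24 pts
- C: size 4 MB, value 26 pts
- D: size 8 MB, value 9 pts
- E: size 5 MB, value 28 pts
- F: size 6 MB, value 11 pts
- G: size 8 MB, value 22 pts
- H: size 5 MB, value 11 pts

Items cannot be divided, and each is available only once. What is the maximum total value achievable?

This is a 0/1 knapsack; check combinations near the capacity.
- B+C+E+H: size 3+4+5+5=17, value 24+26+28+11=89
- B+C+E: size 3+4+5=12, value 24+26+28=78
- C+E+G: size 4+5+8=17, value 26+28+22=76
- B+E+G: size 3+5+8=16, value 24+28+22=74
- B+C+G: size 3+4+8=15, value 24+26+22=72
Best: 89 pts.

89 pts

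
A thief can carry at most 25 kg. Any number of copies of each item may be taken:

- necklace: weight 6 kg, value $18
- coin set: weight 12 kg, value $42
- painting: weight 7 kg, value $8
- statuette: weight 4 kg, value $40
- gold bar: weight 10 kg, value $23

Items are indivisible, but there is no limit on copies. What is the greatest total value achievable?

$240

Best value-per-unit is statuette at 40/4, and filling with it alone uses weight 6×4=24. No mix of the others beats 6×40 = 240.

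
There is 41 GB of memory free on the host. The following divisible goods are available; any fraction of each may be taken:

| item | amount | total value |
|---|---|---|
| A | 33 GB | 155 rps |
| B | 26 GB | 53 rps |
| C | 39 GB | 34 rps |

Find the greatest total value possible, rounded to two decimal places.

171.31

Take in order of value per unit:
- A (155/33 per unit): all 33 → value 155, running total 155.00
- B (53/26 per unit): 8 of 26 → value 8×53/26 = 16.3077, running total 171.31
Total 171.31.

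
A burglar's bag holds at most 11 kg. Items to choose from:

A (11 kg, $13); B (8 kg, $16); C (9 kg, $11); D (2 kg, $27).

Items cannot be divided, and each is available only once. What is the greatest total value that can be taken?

Check high-value combinations within 11 kg:
- B+D: weight 8+2=10, value 16+27=43
- C+D: weight 9+2=11, value 11+27=38
- D: weight 2, value 27
Best: $43.

$43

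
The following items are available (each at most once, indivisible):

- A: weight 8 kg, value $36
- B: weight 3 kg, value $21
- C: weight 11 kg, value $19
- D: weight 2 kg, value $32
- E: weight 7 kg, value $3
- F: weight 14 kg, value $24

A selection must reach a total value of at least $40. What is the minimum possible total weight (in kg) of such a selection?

Subsets with value ≥ 40, sorted by total weight:
- B+D: weight 5, value 53
- A+D: weight 10, value 68
- A+B: weight 11, value 57
Minimum weight: 5 kg.

5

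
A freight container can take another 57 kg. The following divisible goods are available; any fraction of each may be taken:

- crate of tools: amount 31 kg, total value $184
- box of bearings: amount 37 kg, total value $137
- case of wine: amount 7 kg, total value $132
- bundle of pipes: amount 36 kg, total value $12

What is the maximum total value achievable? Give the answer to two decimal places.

386.35

Take in order of value per unit:
- case of wine (132/7 per unit): all 7 → value 132, running total 132.00
- crate of tools (184/31 per unit): all 31 → value 184, running total 316.00
- box of bearings (137/37 per unit): 19 of 37 → value 19×137/37 = 70.3514, running total 386.35
Total 386.35.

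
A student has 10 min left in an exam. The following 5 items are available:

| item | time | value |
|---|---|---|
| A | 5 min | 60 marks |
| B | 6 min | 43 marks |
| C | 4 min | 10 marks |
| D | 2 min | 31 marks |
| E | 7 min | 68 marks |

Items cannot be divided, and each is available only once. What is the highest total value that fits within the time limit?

99 marks

Check high-value combinations within 10 min:
- D+E: time 2+7=9, value 31+68=99
- A+D: time 5+2=7, value 60+31=91
- B+D: time 6+2=8, value 43+31=74
Best: 99 marks.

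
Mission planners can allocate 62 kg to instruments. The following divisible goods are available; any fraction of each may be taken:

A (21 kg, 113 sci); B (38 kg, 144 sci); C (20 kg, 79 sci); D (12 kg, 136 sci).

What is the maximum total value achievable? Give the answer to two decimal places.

Take in order of value per unit:
- D (136/12 per unit): all 12 → value 136, running total 136.00
- A (113/21 per unit): all 21 → value 113, running total 249.00
- C (79/20 per unit): all 20 → value 79, running total 328.00
- B (144/38 per unit): 9 of 38 → value 9×144/38 = 34.1053, running total 362.11
Total 362.11.

362.11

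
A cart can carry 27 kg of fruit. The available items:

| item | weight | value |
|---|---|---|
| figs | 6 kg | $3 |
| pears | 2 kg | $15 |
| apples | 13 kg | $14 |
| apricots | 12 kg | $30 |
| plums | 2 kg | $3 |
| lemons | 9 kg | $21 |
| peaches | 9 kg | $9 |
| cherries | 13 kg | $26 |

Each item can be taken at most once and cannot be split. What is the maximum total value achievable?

$71

This is a 0/1 knapsack; check combinations near the capacity.
- pears+apricots+cherries: weight 2+12+13=27, value 15+30+26=71
- pears+apricots+plums+lemons: weight 2+12+2+9=25, value 15+30+3+21=69
- pears+apricots+lemons: weight 2+12+9=23, value 15+30+21=66
- pears+plums+lemons+cherries: weight 2+2+9+13=26, value 15+3+21+26=65
Best: $71.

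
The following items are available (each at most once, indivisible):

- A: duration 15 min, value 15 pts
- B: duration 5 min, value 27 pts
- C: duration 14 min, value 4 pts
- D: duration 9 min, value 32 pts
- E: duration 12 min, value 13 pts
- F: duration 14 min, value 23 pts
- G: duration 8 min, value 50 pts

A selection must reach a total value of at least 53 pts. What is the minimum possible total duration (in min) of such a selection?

13

Subsets with value ≥ 53, sorted by total duration:
- B+G: duration 13, value 77
- B+D: duration 14, value 59
- D+G: duration 17, value 82
Minimum duration: 13 min.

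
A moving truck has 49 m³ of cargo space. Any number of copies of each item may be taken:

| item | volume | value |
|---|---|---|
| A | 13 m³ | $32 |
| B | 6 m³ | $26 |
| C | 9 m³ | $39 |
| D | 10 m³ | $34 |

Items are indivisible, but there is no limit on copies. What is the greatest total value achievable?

Best value-per-unit is B at 26/6, and filling with it alone uses volume 8×6=48. No mix of the others beats 8×26 = 208.

$208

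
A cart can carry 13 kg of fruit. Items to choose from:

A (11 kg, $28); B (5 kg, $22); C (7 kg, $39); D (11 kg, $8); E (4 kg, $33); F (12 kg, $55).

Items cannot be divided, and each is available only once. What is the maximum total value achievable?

$72

This is a 0/1 knapsack; check combinations near the capacity.
- C+E: weight 7+4=11, value 39+33=72
- B+C: weight 5+7=12, value 22+39=61
- B+E: weight 5+4=9, value 22+33=55
- F: weight 12, value 55
Best: $72.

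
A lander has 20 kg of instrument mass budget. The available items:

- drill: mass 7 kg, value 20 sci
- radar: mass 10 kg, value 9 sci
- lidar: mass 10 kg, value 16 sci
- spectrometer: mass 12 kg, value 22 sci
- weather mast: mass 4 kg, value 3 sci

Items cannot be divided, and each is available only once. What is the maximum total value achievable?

42 sci

Check high-value combinations within 20 kg:
- drill+spectrometer: mass 7+12=19, value 20+22=42
- drill+lidar: mass 7+10=17, value 20+16=36
- drill+radar: mass 7+10=17, value 20+9=29
Best: 42 sci.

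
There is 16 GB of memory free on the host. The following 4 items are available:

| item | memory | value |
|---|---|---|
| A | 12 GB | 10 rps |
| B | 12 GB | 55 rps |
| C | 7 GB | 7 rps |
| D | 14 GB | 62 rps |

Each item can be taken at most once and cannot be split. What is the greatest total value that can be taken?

Check high-value combinations within 16 GB:
- D: memory 14, value 62
- B: memory 12, value 55
- A: memory 12, value 10
- C: memory 7, value 7
Best: 62 rps.

62 rps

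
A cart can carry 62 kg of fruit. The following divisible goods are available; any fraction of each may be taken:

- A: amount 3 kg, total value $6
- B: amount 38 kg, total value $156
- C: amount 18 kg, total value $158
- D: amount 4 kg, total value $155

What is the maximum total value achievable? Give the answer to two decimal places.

Take in order of value per unit:
- D (155/4 per unit): all 4 → value 155, running total 155.00
- C (158/18 per unit): all 18 → value 158, running total 313.00
- B (156/38 per unit): all 38 → value 156, running total 469.00
- A (6/3 per unit): 2 of 3 → value 2×6/3 = 4.0000, running total 473.00
Total 473.00.

473.00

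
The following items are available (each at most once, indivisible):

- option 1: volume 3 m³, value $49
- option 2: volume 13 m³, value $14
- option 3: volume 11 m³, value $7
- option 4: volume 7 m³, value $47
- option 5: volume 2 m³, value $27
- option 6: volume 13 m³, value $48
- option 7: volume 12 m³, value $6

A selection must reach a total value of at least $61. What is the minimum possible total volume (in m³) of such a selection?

Subsets with value ≥ 61, sorted by total volume:
- option 1+option 5: volume 5, value 76
- option 4+option 5: volume 9, value 74
- option 1+option 4: volume 10, value 96
- option 1+option 4+option 5: volume 12, value 123
Minimum volume: 5 m³.

5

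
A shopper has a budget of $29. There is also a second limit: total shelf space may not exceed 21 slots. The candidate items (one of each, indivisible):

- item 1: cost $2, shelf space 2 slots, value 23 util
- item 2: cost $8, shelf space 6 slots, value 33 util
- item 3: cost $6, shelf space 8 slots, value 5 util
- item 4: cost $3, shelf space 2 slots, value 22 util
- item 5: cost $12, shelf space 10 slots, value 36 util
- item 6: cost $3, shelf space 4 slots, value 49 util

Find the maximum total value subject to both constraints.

130 util

Feasible sets respecting both limits:
- item 1+item 4+item 5+item 6: cost 20, shelf space 18, value 130
- item 1+item 2+item 4+item 6: cost 16, shelf space 14, value 127
- item 2+item 5+item 6: cost 23, shelf space 20, value 118
Best: 130 util.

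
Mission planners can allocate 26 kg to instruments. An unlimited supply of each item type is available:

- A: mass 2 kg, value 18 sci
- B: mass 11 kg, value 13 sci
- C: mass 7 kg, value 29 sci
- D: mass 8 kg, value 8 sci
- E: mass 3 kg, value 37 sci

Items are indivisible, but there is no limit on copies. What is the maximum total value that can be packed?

314 sci

Best value-per-unit is E at 37/3; filling with it alone gives 8×37 = 296.
Optimal mix: 1×A + 8×E → mass 26, value 314.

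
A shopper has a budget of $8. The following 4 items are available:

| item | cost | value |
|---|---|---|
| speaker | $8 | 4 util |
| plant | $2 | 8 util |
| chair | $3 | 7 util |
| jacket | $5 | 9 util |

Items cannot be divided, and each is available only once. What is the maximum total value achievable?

Check high-value combinations within $8:
- plant+jacket: cost 2+5=7, value 8+9=17
- chair+jacket: cost 3+5=8, value 7+9=16
- plant+chair: cost 2+3=5, value 8+7=15
Best: 17 util.

17 util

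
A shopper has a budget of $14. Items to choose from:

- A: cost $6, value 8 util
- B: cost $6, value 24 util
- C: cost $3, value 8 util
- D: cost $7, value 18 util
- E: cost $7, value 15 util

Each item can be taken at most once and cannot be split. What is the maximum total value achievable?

42 util

Check high-value combinations within $14:
- B+D: cost 6+7=13, value 24+18=42
- B+E: cost 6+7=13, value 24+15=39
- D+E: cost 7+7=14, value 18+15=33
- B+C: cost 6+3=9, value 24+8=32
- A+B: cost 6+6=12, value 8+24=32
Best: 42 util.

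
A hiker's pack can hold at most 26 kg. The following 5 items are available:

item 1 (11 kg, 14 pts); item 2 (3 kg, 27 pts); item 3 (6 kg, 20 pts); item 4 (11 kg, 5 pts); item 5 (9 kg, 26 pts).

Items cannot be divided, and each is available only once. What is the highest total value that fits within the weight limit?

73 pts

Check high-value combinations within 26 kg:
- item 2+item 3+item 5: weight 3+6+9=18, value 27+20+26=73
- item 1+item 2+item 5: weight 11+3+9=23, value 14+27+26=67
- item 1+item 2+item 3: weight 11+3+6=20, value 14+27+20=61
- item 1+item 3+item 5: weight 11+6+9=26, value 14+20+26=60
- item 2+item 4+item 5: weight 3+11+9=23, value 27+5+26=58
Best: 73 pts.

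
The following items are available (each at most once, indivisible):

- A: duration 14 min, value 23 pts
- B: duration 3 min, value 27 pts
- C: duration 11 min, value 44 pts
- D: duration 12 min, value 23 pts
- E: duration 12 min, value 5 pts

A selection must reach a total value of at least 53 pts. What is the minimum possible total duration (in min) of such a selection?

Subsets with value ≥ 53, sorted by total duration:
- B+C: duration 14, value 71
- C+D: duration 23, value 67
- A+C: duration 25, value 67
- B+C+D: duration 26, value 94
Minimum duration: 14 min.

14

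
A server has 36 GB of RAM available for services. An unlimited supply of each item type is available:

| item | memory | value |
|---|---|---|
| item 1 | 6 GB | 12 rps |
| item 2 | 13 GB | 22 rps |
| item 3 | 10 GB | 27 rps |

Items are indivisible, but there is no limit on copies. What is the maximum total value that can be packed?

93 rps

Best value-per-unit is item 3 at 27/10; filling with it alone gives 3×27 = 81.
Optimal mix: 1×item 1 + 3×item 3 → memory 36, value 93.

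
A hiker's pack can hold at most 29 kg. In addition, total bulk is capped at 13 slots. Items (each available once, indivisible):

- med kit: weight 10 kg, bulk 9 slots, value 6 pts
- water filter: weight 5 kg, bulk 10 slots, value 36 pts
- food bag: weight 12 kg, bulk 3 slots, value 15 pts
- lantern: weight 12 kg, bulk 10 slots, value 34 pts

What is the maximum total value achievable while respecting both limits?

Feasible sets respecting both limits:
- water filter+food bag: weight 17, bulk 13, value 51
- food bag+lantern: weight 24, bulk 13, value 49
- water filter: weight 5, bulk 10, value 36
- lantern: weight 12, bulk 10, value 34
Best: 51 pts.

51 pts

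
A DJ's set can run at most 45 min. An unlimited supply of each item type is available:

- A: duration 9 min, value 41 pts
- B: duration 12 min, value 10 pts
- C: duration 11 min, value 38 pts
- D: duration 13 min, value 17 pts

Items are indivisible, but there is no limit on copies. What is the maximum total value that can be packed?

Best value-per-unit is A at 41/9, and filling with it alone uses duration 5×9=45. No mix of the others beats 5×41 = 205.

205 pts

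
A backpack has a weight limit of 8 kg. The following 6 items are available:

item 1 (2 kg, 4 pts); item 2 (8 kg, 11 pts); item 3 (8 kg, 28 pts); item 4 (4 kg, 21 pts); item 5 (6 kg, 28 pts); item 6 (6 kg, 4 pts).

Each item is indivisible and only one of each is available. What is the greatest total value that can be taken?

Check high-value combinations within 8 kg:
- item 1+item 5: weight 2+6=8, value 4+28=32
- item 5: weight 6, value 28
- item 3: weight 8, value 28
- item 1+item 4: weight 2+4=6, value 4+21=25
Best: 32 pts.

32 pts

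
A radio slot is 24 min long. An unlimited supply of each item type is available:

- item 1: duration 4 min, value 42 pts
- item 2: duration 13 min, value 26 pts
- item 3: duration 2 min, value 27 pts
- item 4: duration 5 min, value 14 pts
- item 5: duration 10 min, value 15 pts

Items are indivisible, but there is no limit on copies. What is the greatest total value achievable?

Best value-per-unit is item 3 at 27/2, and filling with it alone uses duration 12×2=24. No mix of the others beats 12×27 = 324.

324 pts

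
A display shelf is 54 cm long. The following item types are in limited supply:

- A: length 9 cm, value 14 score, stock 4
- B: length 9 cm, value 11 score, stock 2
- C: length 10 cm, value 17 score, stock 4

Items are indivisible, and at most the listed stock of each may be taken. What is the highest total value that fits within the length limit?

Top feasible selections:
- 1×A + 4×C: length 49, value 82
- 2×A + 3×C: length 48, value 79
- 1×B + 4×C: length 49, value 79
- 4×A + 2×B: length 54, value 78
Best: 82 score.

82 score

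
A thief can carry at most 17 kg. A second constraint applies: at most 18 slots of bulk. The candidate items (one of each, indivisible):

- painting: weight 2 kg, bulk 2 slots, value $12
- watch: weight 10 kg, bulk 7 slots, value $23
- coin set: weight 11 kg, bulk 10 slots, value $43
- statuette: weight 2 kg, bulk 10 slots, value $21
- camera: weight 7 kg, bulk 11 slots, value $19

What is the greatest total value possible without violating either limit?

Feasible sets respecting both limits:
- painting+coin set: weight 13, bulk 12, value 55
- watch+statuette: weight 12, bulk 17, value 44
- coin set: weight 11, bulk 10, value 43
Best: $55.

$55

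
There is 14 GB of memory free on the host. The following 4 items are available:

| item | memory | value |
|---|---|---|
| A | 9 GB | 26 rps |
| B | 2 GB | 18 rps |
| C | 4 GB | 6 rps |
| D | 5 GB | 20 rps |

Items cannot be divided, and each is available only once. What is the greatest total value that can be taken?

Check high-value combinations within 14 GB:
- A+D: memory 9+5=14, value 26+20=46
- A+B: memory 9+2=11, value 26+18=44
- B+C+D: memory 2+4+5=11, value 18+6+20=44
Best: 46 rps.

46 rps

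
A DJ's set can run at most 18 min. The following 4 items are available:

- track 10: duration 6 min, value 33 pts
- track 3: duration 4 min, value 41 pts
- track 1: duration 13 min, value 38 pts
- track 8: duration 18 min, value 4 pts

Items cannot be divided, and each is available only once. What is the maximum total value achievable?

79 pts

Check high-value combinations within 18 min:
- track 3+track 1: duration 4+13=17, value 41+38=79
- track 10+track 3: duration 6+4=10, value 33+41=74
- track 3: duration 4, value 41
- track 1: duration 13, value 38
- track 10: duration 6, value 33
Best: 79 pts.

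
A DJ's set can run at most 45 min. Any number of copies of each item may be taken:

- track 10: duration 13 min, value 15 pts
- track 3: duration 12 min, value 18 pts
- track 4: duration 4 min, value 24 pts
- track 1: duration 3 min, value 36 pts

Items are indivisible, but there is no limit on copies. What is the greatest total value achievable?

Best value-per-unit is track 1 at 36/3, and filling with it alone uses duration 15×3=45. No mix of the others beats 15×36 = 540.

540 pts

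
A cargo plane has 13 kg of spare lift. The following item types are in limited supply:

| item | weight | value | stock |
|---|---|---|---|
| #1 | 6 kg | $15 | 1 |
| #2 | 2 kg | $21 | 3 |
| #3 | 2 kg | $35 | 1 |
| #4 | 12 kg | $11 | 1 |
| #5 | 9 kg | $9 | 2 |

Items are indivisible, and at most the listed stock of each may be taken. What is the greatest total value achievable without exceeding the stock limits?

Best selections within weight 13 and stock limits:
- 3×#2 + 1×#3: weight 8, value 98
- 1×#1 + 2×#2 + 1×#3: weight 12, value 92
- 1×#1 + 3×#2: weight 12, value 78
Best: $98.

$98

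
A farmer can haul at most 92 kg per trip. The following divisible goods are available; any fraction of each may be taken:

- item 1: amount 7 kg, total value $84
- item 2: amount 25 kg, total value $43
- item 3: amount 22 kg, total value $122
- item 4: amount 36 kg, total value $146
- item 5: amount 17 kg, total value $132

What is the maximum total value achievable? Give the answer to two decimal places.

Take in order of value per unit:
- item 1 (84/7 per unit): all 7 → value 84, running total 84.00
- item 5 (132/17 per unit): all 17 → value 132, running total 216.00
- item 3 (122/22 per unit): all 22 → value 122, running total 338.00
- item 4 (146/36 per unit): all 36 → value 146, running total 484.00
- item 2 (43/25 per unit): 10 of 25 → value 10×43/25 = 17.2000, running total 501.20
Total 501.20.

501.20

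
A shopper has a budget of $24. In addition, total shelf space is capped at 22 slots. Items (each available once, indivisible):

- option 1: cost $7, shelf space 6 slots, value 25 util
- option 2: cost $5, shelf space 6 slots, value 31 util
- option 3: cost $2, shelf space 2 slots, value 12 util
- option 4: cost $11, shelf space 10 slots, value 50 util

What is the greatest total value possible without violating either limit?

106 util

Feasible sets respecting both limits:
- option 1+option 2+option 4: cost 23, shelf space 22, value 106
- option 2+option 3+option 4: cost 18, shelf space 18, value 93
- option 1+option 3+option 4: cost 20, shelf space 18, value 87
- option 2+option 4: cost 16, shelf space 16, value 81
Best: 106 util.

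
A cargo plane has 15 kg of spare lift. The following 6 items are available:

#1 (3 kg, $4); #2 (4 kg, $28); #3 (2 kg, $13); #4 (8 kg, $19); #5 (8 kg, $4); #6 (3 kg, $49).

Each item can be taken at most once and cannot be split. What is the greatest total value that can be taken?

$96

This is a 0/1 knapsack; check combinations near the capacity.
- #2+#4+#6: weight 4+8+3=15, value 28+19+49=96
- #1+#2+#3+#6: weight 3+4+2+3=12, value 4+28+13+49=94
- #2+#3+#6: weight 4+2+3=9, value 28+13+49=90
- #1+#2+#6: weight 3+4+3=10, value 4+28+49=81
Best: $96.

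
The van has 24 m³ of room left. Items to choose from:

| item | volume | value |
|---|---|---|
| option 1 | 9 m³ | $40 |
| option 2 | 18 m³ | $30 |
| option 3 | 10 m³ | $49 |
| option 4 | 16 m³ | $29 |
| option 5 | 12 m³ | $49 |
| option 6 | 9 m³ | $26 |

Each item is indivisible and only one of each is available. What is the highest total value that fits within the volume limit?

Check high-value combinations within 24 m³:
- option 3+option 5: volume 10+12=22, value 49+49=98
- option 1+option 3: volume 9+10=19, value 40+49=89
- option 1+option 5: volume 9+12=21, value 40+49=89
- option 3+option 6: volume 10+9=19, value 49+26=75
- option 5+option 6: volume 12+9=21, value 49+26=75
Best: $98.

$98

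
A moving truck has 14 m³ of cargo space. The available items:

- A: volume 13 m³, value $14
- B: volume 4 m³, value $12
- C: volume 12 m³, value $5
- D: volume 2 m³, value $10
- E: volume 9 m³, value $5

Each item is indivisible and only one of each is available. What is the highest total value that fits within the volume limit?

$22

Check high-value combinations within 14 m³:
- B+D: volume 4+2=6, value 12+10=22
- B+E: volume 4+9=13, value 12+5=17
- D+E: volume 2+9=11, value 10+5=15
- C+D: volume 12+2=14, value 5+10=15
- A: volume 13, value 14
Best: $22.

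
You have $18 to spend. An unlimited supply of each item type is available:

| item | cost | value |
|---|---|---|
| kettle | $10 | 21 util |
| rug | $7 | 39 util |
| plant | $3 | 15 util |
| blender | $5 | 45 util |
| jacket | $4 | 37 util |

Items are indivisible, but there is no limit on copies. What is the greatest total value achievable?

164 util

Best value-per-unit is jacket at 37/4; filling with it alone gives 4×37 = 148.
Optimal mix: 2×blender + 2×jacket → cost 18, value 164.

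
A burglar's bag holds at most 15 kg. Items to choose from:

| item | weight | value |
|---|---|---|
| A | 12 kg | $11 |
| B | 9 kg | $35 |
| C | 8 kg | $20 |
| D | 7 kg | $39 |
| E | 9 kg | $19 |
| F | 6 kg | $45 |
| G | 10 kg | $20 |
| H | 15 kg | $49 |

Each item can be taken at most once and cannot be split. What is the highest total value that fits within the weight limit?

$84

This is a 0/1 knapsack; check combinations near the capacity.
- D+F: weight 7+6=13, value 39+45=84
- B+F: weight 9+6=15, value 35+45=80
- C+F: weight 8+6=14, value 20+45=65
- E+F: weight 9+6=15, value 19+45=64
Best: $84.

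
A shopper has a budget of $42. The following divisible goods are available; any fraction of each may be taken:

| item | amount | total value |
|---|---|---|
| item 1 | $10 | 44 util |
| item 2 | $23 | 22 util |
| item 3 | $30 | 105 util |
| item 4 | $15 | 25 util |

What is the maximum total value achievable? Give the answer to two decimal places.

152.33

Take in order of value per unit:
- item 1 (44/10 per unit): all 10 → value 44, running total 44.00
- item 3 (105/30 per unit): all 30 → value 105, running total 149.00
- item 4 (25/15 per unit): 2 of 15 → value 2×25/15 = 3.3333, running total 152.33
Total 152.33.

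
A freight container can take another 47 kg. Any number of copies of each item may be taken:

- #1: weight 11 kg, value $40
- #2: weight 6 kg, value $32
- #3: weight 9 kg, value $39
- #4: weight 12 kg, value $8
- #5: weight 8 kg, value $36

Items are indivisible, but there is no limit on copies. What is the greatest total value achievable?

$235

Best value-per-unit is #2 at 32/6; filling with it alone gives 7×32 = 224.
Optimal mix: 5×#2 + 1×#3 + 1×#5 → weight 47, value 235.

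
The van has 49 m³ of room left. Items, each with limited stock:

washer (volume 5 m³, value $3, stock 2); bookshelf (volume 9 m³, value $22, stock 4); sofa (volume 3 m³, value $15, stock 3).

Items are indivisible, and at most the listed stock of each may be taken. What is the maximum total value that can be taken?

$133

Best selections within volume 49 and stock limits:
- 4×bookshelf + 3×sofa: volume 45, value 133
- 1×washer + 4×bookshelf + 2×sofa: volume 47, value 121
- 4×bookshelf + 2×sofa: volume 42, value 118
Best: $133.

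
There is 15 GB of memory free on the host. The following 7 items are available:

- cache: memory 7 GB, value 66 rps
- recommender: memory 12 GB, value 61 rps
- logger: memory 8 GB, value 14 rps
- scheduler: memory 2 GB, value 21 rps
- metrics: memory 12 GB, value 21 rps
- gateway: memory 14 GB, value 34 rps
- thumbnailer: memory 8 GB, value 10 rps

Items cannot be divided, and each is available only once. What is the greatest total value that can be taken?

87 rps

This is a 0/1 knapsack; check combinations near the capacity.
- cache+scheduler: memory 7+2=9, value 66+21=87
- recommender+scheduler: memory 12+2=14, value 61+21=82
- cache+logger: memory 7+8=15, value 66+14=80
Best: 87 rps.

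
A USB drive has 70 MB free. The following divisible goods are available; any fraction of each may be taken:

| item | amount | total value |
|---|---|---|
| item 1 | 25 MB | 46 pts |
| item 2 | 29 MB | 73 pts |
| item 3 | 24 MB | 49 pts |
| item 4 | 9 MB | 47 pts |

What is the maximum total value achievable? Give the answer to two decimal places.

Take in order of value per unit:
- item 4 (47/9 per unit): all 9 → value 47, running total 47.00
- item 2 (73/29 per unit): all 29 → value 73, running total 120.00
- item 3 (49/24 per unit): all 24 → value 49, running total 169.00
- item 1 (46/25 per unit): 8 of 25 → value 8×46/25 = 14.7200, running total 183.72
Total 183.72.

183.72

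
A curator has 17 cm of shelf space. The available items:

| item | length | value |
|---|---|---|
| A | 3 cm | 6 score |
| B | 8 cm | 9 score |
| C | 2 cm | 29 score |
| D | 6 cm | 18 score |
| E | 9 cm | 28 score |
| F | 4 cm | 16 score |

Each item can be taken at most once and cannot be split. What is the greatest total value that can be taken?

Check high-value combinations within 17 cm:
- C+D+E: length 2+6+9=17, value 29+18+28=75
- C+E+F: length 2+9+4=15, value 29+28+16=73
- A+C+D+F: length 3+2+6+4=15, value 6+29+18+16=69
- C+D+F: length 2+6+4=12, value 29+18+16=63
Best: 75 score.

75 score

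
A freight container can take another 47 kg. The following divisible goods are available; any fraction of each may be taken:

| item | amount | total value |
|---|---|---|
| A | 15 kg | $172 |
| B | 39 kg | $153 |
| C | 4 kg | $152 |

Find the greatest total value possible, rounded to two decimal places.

Take in order of value per unit:
- C (152/4 per unit): all 4 → value 152, running total 152.00
- A (172/15 per unit): all 15 → value 172, running total 324.00
- B (153/39 per unit): 28 of 39 → value 28×153/39 = 109.8462, running total 433.85
Total 433.85.

433.85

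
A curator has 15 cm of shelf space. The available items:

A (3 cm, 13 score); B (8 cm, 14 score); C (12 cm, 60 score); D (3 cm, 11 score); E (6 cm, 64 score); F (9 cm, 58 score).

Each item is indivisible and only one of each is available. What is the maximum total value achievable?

122 score

Check high-value combinations within 15 cm:
- E+F: length 6+9=15, value 64+58=122
- A+D+E: length 3+3+6=12, value 13+11+64=88
- A+D+F: length 3+3+9=15, value 13+11+58=82
- B+E: length 8+6=14, value 14+64=78
Best: 122 score.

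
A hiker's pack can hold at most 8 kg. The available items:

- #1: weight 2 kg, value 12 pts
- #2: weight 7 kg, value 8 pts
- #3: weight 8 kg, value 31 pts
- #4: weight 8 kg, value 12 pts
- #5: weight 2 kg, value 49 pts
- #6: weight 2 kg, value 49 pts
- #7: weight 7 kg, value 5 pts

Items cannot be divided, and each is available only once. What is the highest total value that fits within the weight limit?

This is a 0/1 knapsack; check combinations near the capacity.
- #1+#5+#6: weight 2+2+2=6, value 12+49+49=110
- #5+#6: weight 2+2=4, value 49+49=98
- #1+#5: weight 2+2=4, value 12+49=61
- #1+#6: weight 2+2=4, value 12+49=61
- #5: weight 2, value 49
Best: 110 pts.

110 pts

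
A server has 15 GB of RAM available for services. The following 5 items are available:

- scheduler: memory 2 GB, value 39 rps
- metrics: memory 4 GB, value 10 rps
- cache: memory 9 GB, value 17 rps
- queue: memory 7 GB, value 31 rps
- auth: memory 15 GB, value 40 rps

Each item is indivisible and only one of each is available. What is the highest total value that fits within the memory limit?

Check high-value combinations within 15 GB:
- scheduler+metrics+queue: memory 2+4+7=13, value 39+10+31=80
- scheduler+queue: memory 2+7=9, value 39+31=70
- scheduler+metrics+cache: memory 2+4+9=15, value 39+10+17=66
Best: 80 rps.

80 rps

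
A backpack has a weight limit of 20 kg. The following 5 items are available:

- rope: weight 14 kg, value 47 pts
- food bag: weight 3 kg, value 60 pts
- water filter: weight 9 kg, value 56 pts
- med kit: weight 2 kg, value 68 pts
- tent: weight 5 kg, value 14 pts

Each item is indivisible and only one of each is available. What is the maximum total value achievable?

This is a 0/1 knapsack; check combinations near the capacity.
- food bag+water filter+med kit+tent: weight 3+9+2+5=19, value 60+56+68+14=198
- food bag+water filter+med kit: weight 3+9+2=14, value 60+56+68=184
- rope+food bag+med kit: weight 14+3+2=19, value 47+60+68=175
Best: 198 pts.

198 pts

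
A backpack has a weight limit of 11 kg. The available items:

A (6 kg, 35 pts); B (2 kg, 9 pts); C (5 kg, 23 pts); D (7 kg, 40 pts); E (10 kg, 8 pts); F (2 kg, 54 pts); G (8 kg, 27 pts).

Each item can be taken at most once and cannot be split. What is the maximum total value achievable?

Check high-value combinations within 11 kg:
- B+D+F: weight 2+7+2=11, value 9+40+54=103
- A+B+F: weight 6+2+2=10, value 35+9+54=98
- D+F: weight 7+2=9, value 40+54=94
- A+F: weight 6+2=8, value 35+54=89
- B+C+F: weight 2+5+2=9, value 9+23+54=86
Best: 103 pts.

103 pts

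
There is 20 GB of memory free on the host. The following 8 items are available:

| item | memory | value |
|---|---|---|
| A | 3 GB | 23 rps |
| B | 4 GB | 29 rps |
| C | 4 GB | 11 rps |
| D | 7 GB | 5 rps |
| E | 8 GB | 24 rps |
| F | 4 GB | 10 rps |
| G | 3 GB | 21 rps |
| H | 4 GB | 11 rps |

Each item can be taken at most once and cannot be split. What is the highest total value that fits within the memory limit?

97 rps

This is a 0/1 knapsack; check combinations near the capacity.
- A+B+E+G: memory 3+4+8+3=18, value 23+29+24+21=97
- A+B+C+G+H: memory 3+4+4+3+4=18, value 23+29+11+21+11=95
- A+B+C+F+G: memory 3+4+4+4+3=18, value 23+29+11+10+21=94
Best: 97 rps.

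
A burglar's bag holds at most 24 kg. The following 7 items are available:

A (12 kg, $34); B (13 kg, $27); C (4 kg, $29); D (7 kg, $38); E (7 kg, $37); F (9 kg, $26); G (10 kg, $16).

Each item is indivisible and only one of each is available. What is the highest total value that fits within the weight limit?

Check high-value combinations within 24 kg:
- C+D+E: weight 4+7+7=18, value 29+38+37=104
- A+C+D: weight 12+4+7=23, value 34+29+38=101
- D+E+F: weight 7+7+9=23, value 38+37+26=101
- A+C+E: weight 12+4+7=23, value 34+29+37=100
Best: $104.

$104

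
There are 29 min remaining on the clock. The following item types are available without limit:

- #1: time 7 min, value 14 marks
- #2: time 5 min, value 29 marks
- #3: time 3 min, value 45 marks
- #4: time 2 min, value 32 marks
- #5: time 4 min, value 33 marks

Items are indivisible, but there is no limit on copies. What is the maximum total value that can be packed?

Best value-per-unit is #4 at 32/2; filling with it alone gives 14×32 = 448.
Optimal mix: 1×#3 + 13×#4 → time 29, value 461.

461 marks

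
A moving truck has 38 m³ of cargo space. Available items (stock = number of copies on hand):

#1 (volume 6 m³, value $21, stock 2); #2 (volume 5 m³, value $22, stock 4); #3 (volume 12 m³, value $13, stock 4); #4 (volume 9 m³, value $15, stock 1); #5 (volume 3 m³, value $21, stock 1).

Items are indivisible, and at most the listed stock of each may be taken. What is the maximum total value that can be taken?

$151

Top feasible selections:
- 2×#1 + 4×#2 + 1×#5: volume 35, value 151
- 1×#1 + 4×#2 + 1×#4 + 1×#5: volume 38, value 145
- 1×#1 + 4×#2 + 1×#5: volume 29, value 130
Best: $151.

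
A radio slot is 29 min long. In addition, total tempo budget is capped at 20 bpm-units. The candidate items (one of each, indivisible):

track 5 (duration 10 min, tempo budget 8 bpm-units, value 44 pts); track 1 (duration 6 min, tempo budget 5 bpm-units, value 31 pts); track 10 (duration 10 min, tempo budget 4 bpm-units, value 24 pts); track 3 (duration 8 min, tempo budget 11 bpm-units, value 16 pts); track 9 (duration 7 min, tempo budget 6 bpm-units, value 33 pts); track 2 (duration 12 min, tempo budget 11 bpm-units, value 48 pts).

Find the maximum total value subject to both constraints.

108 pts

Feasible sets respecting both limits:
- track 5+track 1+track 9: duration 23, tempo budget 19, value 108
- track 1+track 10+track 2: duration 28, tempo budget 20, value 103
- track 5+track 10+track 9: duration 27, tempo budget 18, value 101
- track 5+track 1+track 10: duration 26, tempo budget 17, value 99
Best: 108 pts.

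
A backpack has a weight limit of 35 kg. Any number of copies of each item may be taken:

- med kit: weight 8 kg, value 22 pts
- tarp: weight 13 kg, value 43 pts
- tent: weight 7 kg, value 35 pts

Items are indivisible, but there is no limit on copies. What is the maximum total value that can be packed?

Best value-per-unit is tent at 35/7, and filling with it alone uses weight 5×7=35. No mix of the others beats 5×35 = 175.

175 pts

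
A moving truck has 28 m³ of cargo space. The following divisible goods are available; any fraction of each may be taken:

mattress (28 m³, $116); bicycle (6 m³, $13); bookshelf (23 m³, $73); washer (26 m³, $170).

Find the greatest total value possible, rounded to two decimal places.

178.29

Take in order of value per unit:
- washer (170/26 per unit): all 26 → value 170, running total 170.00
- mattress (116/28 per unit): 2 of 28 → value 2×116/28 = 8.2857, running total 178.29
Total 178.29.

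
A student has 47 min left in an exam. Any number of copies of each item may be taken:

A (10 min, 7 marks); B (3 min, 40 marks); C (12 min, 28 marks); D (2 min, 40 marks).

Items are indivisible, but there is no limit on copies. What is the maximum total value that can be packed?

Best value-per-unit is D at 40/2; filling with it alone gives 23×40 = 920.
Optimal mix: 1×B + 22×D → time 47, value 920.

920 marks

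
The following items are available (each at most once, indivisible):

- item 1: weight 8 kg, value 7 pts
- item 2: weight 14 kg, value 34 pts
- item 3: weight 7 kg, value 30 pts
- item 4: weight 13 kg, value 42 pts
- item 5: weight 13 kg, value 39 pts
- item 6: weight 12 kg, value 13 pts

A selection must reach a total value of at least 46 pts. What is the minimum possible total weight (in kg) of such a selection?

20

Subsets with value ≥ 46, sorted by total weight:
- item 3+item 4: weight 20, value 72
- item 3+item 5: weight 20, value 69
- item 2+item 3: weight 21, value 64
- item 1+item 4: weight 21, value 49
Minimum weight: 20 kg.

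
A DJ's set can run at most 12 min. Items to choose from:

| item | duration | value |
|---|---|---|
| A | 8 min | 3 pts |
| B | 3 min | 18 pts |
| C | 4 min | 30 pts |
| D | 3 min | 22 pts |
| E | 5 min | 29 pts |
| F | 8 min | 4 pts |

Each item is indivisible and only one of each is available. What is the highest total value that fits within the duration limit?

81 pts

Check high-value combinations within 12 min:
- C+D+E: duration 4+3+5=12, value 30+22+29=81
- B+C+E: duration 3+4+5=12, value 18+30+29=77
- B+C+D: duration 3+4+3=10, value 18+30+22=70
Best: 81 pts.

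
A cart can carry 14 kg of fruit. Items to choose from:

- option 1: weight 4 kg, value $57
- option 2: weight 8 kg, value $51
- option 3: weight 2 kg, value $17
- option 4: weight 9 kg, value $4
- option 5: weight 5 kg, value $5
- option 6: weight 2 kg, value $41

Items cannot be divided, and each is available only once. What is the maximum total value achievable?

Check high-value combinations within 14 kg:
- option 1+option 2+option 6: weight 4+8+2=14, value 57+51+41=149
- option 1+option 2+option 3: weight 4+8+2=14, value 57+51+17=125
- option 1+option 3+option 5+option 6: weight 4+2+5+2=13, value 57+17+5+41=120
- option 1+option 3+option 6: weight 4+2+2=8, value 57+17+41=115
- option 2+option 3+option 6: weight 8+2+2=12, value 51+17+41=109
Best: $149.

$149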